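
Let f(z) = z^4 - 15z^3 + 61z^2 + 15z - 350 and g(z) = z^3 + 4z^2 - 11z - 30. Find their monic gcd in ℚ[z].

z + 2

Euclidean algorithm in ℚ[z]:
  z^4 - 15z^3 + 61z^2 + 15z - 350 = (z - 19)(z^3 + 4z^2 - 11z - 30) + (148z^2 - 164z - 920)
  z^3 + 4z^2 - 11z - 30 = ((1/148)z + 189/5476)(148z^2 - 164z - 920) + ((1200/1369)z + 2400/1369)
  148z^2 - 164z - 920 = ((50653/300)z - 31487/60)((1200/1369)z + 2400/1369) + (0)
Last nonzero remainder: (1200/1369)z + 2400/1369. Dividing through by 1200/1369 gives the monic gcd z + 2.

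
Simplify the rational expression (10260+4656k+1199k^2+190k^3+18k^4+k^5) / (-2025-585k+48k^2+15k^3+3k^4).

By polynomial division,
  k^5+18k^4+190k^3+1199k^2+4656k+10260 = ((1/3)k+13/3)(3k^4+15k^3+48k^2-585k-2025) + (109k^3+1186k^2+7866k+19035)
  3k^4+15k^3+48k^2-585k-2025 = ((3/109)k-1923/11881)(109k^3+1186k^2+7866k+19035) + ((278784/11881)k^2+(1951488/11881)k+12545280/11881)
  109k^3+1186k^2+7866k+19035 = ((1295029/278784)k+558407/30976)((278784/11881)k^2+(1951488/11881)k+12545280/11881) + (0)
Last nonzero remainder: (278784/11881)k^2+(1951488/11881)k+12545280/11881. Dividing through by 278784/11881 gives the monic gcd k^2+7k+45.
Cancel k^2+7k+45 from numerator and denominator to get the reduced form.

(228+68k+11k^2+k^3)/(-45-6k+3k^2)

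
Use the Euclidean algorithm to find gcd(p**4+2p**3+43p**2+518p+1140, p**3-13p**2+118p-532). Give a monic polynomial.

p**2-6p+76

Apply the Euclidean algorithm:
  p**4+2p**3+43p**2+518p+1140 = (p+15)(p**3-13p**2+118p-532) + (120p**2-720p+9120)
  p**3-13p**2+118p-532 = ((1/120)p-7/120)(120p**2-720p+9120) + (0)
Last nonzero remainder: 120p**2-720p+9120. Dividing through by 120 gives the monic gcd p**2-6p+76.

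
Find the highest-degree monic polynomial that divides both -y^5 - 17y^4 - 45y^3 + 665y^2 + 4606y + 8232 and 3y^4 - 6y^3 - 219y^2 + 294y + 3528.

y^3 + 4y^2 - 49y - 196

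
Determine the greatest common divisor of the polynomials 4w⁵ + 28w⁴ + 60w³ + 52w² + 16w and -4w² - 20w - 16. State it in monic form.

w² + 5w + 4

Repeated division with remainder:
  4w⁵ + 28w⁴ + 60w³ + 52w² + 16w = (-w³ - 2w² - w)(-4w² - 20w - 16) + (0)
Last nonzero remainder: -4w² - 20w - 16. Dividing through by -4 gives the monic gcd w² + 5w + 4.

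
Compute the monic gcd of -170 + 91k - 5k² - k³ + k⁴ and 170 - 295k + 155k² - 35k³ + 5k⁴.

-34 + 25k - 6k² + k³

By polynomial division,
  k⁴ - k³ - 5k² + 91k - 170 = (1/5)(5k⁴ - 35k³ + 155k² - 295k + 170) + (6k³ - 36k² + 150k - 204)
  5k⁴ - 35k³ + 155k² - 295k + 170 = ((5/6)k - 5/6)(6k³ - 36k² + 150k - 204) + (0)
Last nonzero remainder: 6k³ - 36k² + 150k - 204. Dividing through by 6 gives the monic gcd k³ - 6k² + 25k - 34.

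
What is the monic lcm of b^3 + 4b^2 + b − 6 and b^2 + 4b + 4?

b^4 + 6b^3 + 9b^2 − 4b − 12

Euclidean algorithm in ℚ[b]:
  b^3 + 4b^2 + b − 6 = (b)(b^2 + 4b + 4) + (−3b − 6)
  b^2 + 4b + 4 = (−(1/3)b − 2/3)(−3b − 6) + (0)
Last nonzero remainder: −3b − 6. Dividing through by −3 gives the monic gcd b + 2.
Then lcm(f, g) = f·g / gcd(f, g); expanding and making the result monic gives the answer.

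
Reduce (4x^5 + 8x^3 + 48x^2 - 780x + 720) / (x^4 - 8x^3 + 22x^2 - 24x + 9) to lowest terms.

Repeated division with remainder:
  4x^5 + 8x^3 + 48x^2 - 780x + 720 = (4x + 32)(x^4 - 8x^3 + 22x^2 - 24x + 9) + (176x^3 - 560x^2 - 48x + 432)
  x^4 - 8x^3 + 22x^2 - 24x + 9 = ((1/176)x - 53/1936)(176x^3 - 560x^2 - 48x + 432) + ((840/121)x^2 - (3360/121)x + 2520/121)
  176x^3 - 560x^2 - 48x + 432 = ((2662/105)x + 726/35)((840/121)x^2 - (3360/121)x + 2520/121) + (0)
Last nonzero remainder: (840/121)x^2 - (3360/121)x + 2520/121. Dividing through by 840/121 gives the monic gcd x^2 - 4x + 3.
Cancel x^2 - 4x + 3 from numerator and denominator to get the reduced form.

(4x^3 + 16x^2 + 60x + 240)/(x^2 - 4x + 3)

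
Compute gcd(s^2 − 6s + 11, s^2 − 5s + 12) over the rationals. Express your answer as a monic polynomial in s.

By polynomial division,
  s^2 − 6s + 11 = (s^2 − 5s + 12) + (−s − 1)
  s^2 − 5s + 12 = (−s + 6)(−s − 1) + (18)
  −s − 1 = (−(1/18)s − 1/18)(18) + (0)
The last nonzero remainder is the constant 18, so the polynomials are coprime and gcd = 1.

1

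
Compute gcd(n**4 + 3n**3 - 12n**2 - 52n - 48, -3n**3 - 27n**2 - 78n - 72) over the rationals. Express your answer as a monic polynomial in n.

n**2 + 5n + 6

Repeated division with remainder:
  n**4 + 3n**3 - 12n**2 - 52n - 48 = (-(1/3)n + 2)(-3n**3 - 27n**2 - 78n - 72) + (16n**2 + 80n + 96)
  -3n**3 - 27n**2 - 78n - 72 = (-(3/16)n - 3/4)(16n**2 + 80n + 96) + (0)
Last nonzero remainder: 16n**2 + 80n + 96. Dividing through by 16 gives the monic gcd n**2 + 5n + 6.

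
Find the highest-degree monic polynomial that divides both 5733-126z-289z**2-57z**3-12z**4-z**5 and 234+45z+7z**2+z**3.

39+z+z**2

Apply the Euclidean algorithm:
  -z**5-12z**4-57z**3-289z**2-126z+5733 = (-z**2-5z+23)(z**3+7z**2+45z+234) + (9z**2+9z+351)
  z**3+7z**2+45z+234 = ((1/9)z+2/3)(9z**2+9z+351) + (0)
Last nonzero remainder: 9z**2+9z+351. Dividing through by 9 gives the monic gcd z**2+z+39.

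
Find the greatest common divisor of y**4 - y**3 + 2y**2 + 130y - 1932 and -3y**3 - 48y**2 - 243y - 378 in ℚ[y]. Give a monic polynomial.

By polynomial division,
  y**4 - y**3 + 2y**2 + 130y - 1932 = (-(1/3)y + 17/3)(-3y**3 - 48y**2 - 243y - 378) + (193y**2 + 1381y + 210)
  -3y**3 - 48y**2 - 243y - 378 = (-(3/193)y - 5121/37249)(193y**2 + 1381y + 210) + (-(1857816/37249)y - 13004712/37249)
  193y**2 + 1381y + 210 = (-(7189057/1857816)y - 186245/309636)(-(1857816/37249)y - 13004712/37249) + (0)
Last nonzero remainder: -(1857816/37249)y - 13004712/37249. Dividing through by -1857816/37249 gives the monic gcd y + 7.

y + 7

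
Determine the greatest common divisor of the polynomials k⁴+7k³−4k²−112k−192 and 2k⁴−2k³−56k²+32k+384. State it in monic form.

Apply the Euclidean algorithm:
  k⁴+7k³−4k²−112k−192 = (1/2)(2k⁴−2k³−56k²+32k+384) + (8k³+24k²−128k−384)
  2k⁴−2k³−56k²+32k+384 = ((1/4)k−1)(8k³+24k²−128k−384) + (0)
Last nonzero remainder: 8k³+24k²−128k−384. Dividing through by 8 gives the monic gcd k³+3k²−16k−48.

k³+3k²−16k−48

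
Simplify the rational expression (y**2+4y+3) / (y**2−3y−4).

(y+3)/(y−4)

Euclidean algorithm in ℚ[y]:
  y**2+4y+3 = (y**2−3y−4) + (7y+7)
  y**2−3y−4 = ((1/7)y−4/7)(7y+7) + (0)
Last nonzero remainder: 7y+7. Dividing through by 7 gives the monic gcd y+1.
Cancel y+1 from numerator and denominator to get the reduced form.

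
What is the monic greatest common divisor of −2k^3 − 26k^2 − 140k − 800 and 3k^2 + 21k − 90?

k + 10

By polynomial division,
  −2k^3 − 26k^2 − 140k − 800 = (−(2/3)k − 4)(3k^2 + 21k − 90) + (−116k − 1160)
  3k^2 + 21k − 90 = (−(3/116)k + 9/116)(−116k − 1160) + (0)
Last nonzero remainder: −116k − 1160. Dividing through by −116 gives the monic gcd k + 10.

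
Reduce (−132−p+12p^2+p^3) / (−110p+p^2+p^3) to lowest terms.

(−12+p+p^2)/(−10p+p^2)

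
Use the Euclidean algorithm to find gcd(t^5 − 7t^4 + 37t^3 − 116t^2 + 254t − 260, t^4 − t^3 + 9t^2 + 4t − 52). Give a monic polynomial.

t^3 − 3t^2 + 15t − 26

By polynomial division,
  t^5 − 7t^4 + 37t^3 − 116t^2 + 254t − 260 = (t − 6)(t^4 − t^3 + 9t^2 + 4t − 52) + (22t^3 − 66t^2 + 330t − 572)
  t^4 − t^3 + 9t^2 + 4t − 52 = ((1/22)t + 1/11)(22t^3 − 66t^2 + 330t − 572) + (0)
Last nonzero remainder: 22t^3 − 66t^2 + 330t − 572. Dividing through by 22 gives the monic gcd t^3 − 3t^2 + 15t − 26.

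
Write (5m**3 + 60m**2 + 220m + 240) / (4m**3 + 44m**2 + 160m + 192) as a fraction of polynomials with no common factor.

By polynomial division,
  5m**3 + 60m**2 + 220m + 240 = (5/4)(4m**3 + 44m**2 + 160m + 192) + (5m**2 + 20m)
  4m**3 + 44m**2 + 160m + 192 = ((4/5)m + 28/5)(5m**2 + 20m) + (48m + 192)
  5m**2 + 20m = ((5/48)m)(48m + 192) + (0)
Last nonzero remainder: 48m + 192. Dividing through by 48 gives the monic gcd m + 4.
Cancel m + 4 from numerator and denominator to get the reduced form.

(5m**2 + 40m + 60)/(4m**2 + 28m + 48)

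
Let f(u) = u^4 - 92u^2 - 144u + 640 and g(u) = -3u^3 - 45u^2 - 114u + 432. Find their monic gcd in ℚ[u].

u^2 + 6u - 16

Apply the Euclidean algorithm:
  u^4 - 92u^2 - 144u + 640 = (-(1/3)u + 5)(-3u^3 - 45u^2 - 114u + 432) + (95u^2 + 570u - 1520)
  -3u^3 - 45u^2 - 114u + 432 = (-(3/95)u - 27/95)(95u^2 + 570u - 1520) + (0)
Last nonzero remainder: 95u^2 + 570u - 1520. Dividing through by 95 gives the monic gcd u^2 + 6u - 16.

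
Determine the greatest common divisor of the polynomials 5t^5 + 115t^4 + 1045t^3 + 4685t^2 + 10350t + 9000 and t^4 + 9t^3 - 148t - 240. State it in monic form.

t^2 + 11t + 30

Euclidean algorithm in ℚ[t]:
  5t^5 + 115t^4 + 1045t^3 + 4685t^2 + 10350t + 9000 = (5t + 70)(t^4 + 9t^3 - 148t - 240) + (415t^3 + 5425t^2 + 21910t + 25800)
  t^4 + 9t^3 - 148t - 240 = ((1/415)t - 338/34445)(415t^3 + 5425t^2 + 21910t + 25800) + ((3024/6889)t^2 + (33264/6889)t + 90720/6889)
  415t^3 + 5425t^2 + 21910t + 25800 = ((2858935/3024)t + 1481135/756)((3024/6889)t^2 + (33264/6889)t + 90720/6889) + (0)
Last nonzero remainder: (3024/6889)t^2 + (33264/6889)t + 90720/6889. Dividing through by 3024/6889 gives the monic gcd t^2 + 11t + 30.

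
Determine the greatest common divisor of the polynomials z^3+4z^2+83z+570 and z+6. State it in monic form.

z+6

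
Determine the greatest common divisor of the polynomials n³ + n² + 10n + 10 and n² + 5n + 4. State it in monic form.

n + 1

By polynomial division,
  n³ + n² + 10n + 10 = (n − 4)(n² + 5n + 4) + (26n + 26)
  n² + 5n + 4 = ((1/26)n + 2/13)(26n + 26) + (0)
Last nonzero remainder: 26n + 26. Dividing through by 26 gives the monic gcd n + 1.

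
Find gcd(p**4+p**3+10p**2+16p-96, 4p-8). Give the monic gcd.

p-2

Apply the Euclidean algorithm:
  p**4+p**3+10p**2+16p-96 = ((1/4)p**3+(3/4)p**2+4p+12)(4p-8) + (0)
Last nonzero remainder: 4p-8. Dividing through by 4 gives the monic gcd p-2.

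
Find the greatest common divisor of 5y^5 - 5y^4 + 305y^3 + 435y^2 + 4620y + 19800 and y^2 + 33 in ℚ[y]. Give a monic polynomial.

Apply the Euclidean algorithm:
  5y^5 - 5y^4 + 305y^3 + 435y^2 + 4620y + 19800 = (5y^3 - 5y^2 + 140y + 600)(y^2 + 33) + (0)
The last nonzero remainder y^2 + 33 is already monic.

y^2 + 33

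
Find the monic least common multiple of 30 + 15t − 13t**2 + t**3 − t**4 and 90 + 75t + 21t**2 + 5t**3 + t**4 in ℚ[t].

Euclidean algorithm in ℚ[t]:
  −t**4 + t**3 − 13t**2 + 15t + 30 = (−1)(t**4 + 5t**3 + 21t**2 + 75t + 90) + (6t**3 + 8t**2 + 90t + 120)
  t**4 + 5t**3 + 21t**2 + 75t + 90 = ((1/6)t + 11/18)(6t**3 + 8t**2 + 90t + 120) + ((10/9)t**2 + 50/3)
  6t**3 + 8t**2 + 90t + 120 = ((27/5)t + 36/5)((10/9)t**2 + 50/3) + (0)
Last nonzero remainder: (10/9)t**2 + 50/3. Dividing through by 10/9 gives the monic gcd t**2 + 15.
Then lcm(f, g) = f·g / gcd(f, g); expanding and making the result monic gives the answer.

−180 − 240t − 27t**2 + 44t**3 + 14t**4 + 4t**5 + t**6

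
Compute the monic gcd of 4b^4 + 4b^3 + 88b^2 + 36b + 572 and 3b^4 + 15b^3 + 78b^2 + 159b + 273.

b^2 + 2b + 13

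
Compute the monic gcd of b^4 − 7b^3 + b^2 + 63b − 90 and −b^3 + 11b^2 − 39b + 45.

b^2 − 8b + 15

Euclidean algorithm in ℚ[b]:
  b^4 − 7b^3 + b^2 + 63b − 90 = (−b − 4)(−b^3 + 11b^2 − 39b + 45) + (6b^2 − 48b + 90)
  −b^3 + 11b^2 − 39b + 45 = (−(1/6)b + 1/2)(6b^2 − 48b + 90) + (0)
Last nonzero remainder: 6b^2 − 48b + 90. Dividing through by 6 gives the monic gcd b^2 − 8b + 15.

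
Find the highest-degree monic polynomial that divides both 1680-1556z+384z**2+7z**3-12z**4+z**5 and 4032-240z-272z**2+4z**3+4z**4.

Apply the Euclidean algorithm:
  z**5-12z**4+7z**3+384z**2-1556z+1680 = ((1/4)z-13/4)(4z**4+4z**3-272z**2-240z+4032) + (88z**3-440z**2-3344z+14784)
  4z**4+4z**3-272z**2-240z+4032 = ((1/22)z+3/11)(88z**3-440z**2-3344z+14784) + (0)
Last nonzero remainder: 88z**3-440z**2-3344z+14784. Dividing through by 88 gives the monic gcd z**3-5z**2-38z+168.

168-38z-5z**2+z**3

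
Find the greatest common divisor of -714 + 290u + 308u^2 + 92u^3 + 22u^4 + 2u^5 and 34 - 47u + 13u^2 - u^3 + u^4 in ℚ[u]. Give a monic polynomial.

-17 + 15u + u^2 + u^3

Apply the Euclidean algorithm:
  2u^5 + 22u^4 + 92u^3 + 308u^2 + 290u - 714 = (2u + 24)(u^4 - u^3 + 13u^2 - 47u + 34) + (90u^3 + 90u^2 + 1350u - 1530)
  u^4 - u^3 + 13u^2 - 47u + 34 = ((1/90)u - 1/45)(90u^3 + 90u^2 + 1350u - 1530) + (0)
Last nonzero remainder: 90u^3 + 90u^2 + 1350u - 1530. Dividing through by 90 gives the monic gcd u^3 + u^2 + 15u - 17.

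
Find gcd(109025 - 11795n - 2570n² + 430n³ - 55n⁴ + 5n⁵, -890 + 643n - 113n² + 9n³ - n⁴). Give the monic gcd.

Repeated division with remainder:
  5n⁵ - 55n⁴ + 430n³ - 2570n² - 11795n + 109025 = (-5n + 10)(-n⁴ + 9n³ - 113n² + 643n - 890) + (-225n³ + 1775n² - 22675n + 117925)
  -n⁴ + 9n³ - 113n² + 643n - 890 = ((1/225)n - 2/405)(-225n³ + 1775n² - 22675n + 117925) + (-(280/81)n² + (560/81)n - 24920/81)
  -225n³ + 1775n² - 22675n + 117925 = ((3645/56)n - 21465/56)(-(280/81)n² + (560/81)n - 24920/81) + (0)
Last nonzero remainder: -(280/81)n² + (560/81)n - 24920/81. Dividing through by -280/81 gives the monic gcd n² - 2n + 89.

89 - 2n + n²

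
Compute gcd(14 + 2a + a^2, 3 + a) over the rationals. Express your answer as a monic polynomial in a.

By polynomial division,
  a^2 + 2a + 14 = (a - 1)(a + 3) + (17)
  a + 3 = ((1/17)a + 3/17)(17) + (0)
The last nonzero remainder is the constant 17, so the polynomials are coprime and gcd = 1.

1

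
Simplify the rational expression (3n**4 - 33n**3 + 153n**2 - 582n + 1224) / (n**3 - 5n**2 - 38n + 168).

Apply the Euclidean algorithm:
  3n**4 - 33n**3 + 153n**2 - 582n + 1224 = (3n - 18)(n**3 - 5n**2 - 38n + 168) + (177n**2 - 1770n + 4248)
  n**3 - 5n**2 - 38n + 168 = ((1/177)n + 5/177)(177n**2 - 1770n + 4248) + (-12n + 48)
  177n**2 - 1770n + 4248 = (-(59/4)n + 177/2)(-12n + 48) + (0)
Last nonzero remainder: -12n + 48. Dividing through by -12 gives the monic gcd n - 4.
Cancel n - 4 from numerator and denominator to get the reduced form.

(3n**3 - 21n**2 + 69n - 306)/(n**2 - n - 42)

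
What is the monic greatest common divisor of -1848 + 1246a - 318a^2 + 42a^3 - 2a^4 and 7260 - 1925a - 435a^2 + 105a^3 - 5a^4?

Repeated division with remainder:
  -2a^4 + 42a^3 - 318a^2 + 1246a - 1848 = (2/5)(-5a^4 + 105a^3 - 435a^2 - 1925a + 7260) + (-144a^2 + 2016a - 4752)
  -5a^4 + 105a^3 - 435a^2 - 1925a + 7260 = ((5/144)a^2 - (35/144)a - 55/36)(-144a^2 + 2016a - 4752) + (0)
Last nonzero remainder: -144a^2 + 2016a - 4752. Dividing through by -144 gives the monic gcd a^2 - 14a + 33.

33 - 14a + a^2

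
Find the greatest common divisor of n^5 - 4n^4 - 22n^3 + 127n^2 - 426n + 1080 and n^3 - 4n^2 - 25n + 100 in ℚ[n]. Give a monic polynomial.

Repeated division with remainder:
  n^5 - 4n^4 - 22n^3 + 127n^2 - 426n + 1080 = (n^2 + 3)(n^3 - 4n^2 - 25n + 100) + (39n^2 - 351n + 780)
  n^3 - 4n^2 - 25n + 100 = ((1/39)n + 5/39)(39n^2 - 351n + 780) + (0)
Last nonzero remainder: 39n^2 - 351n + 780. Dividing through by 39 gives the monic gcd n^2 - 9n + 20.

n^2 - 9n + 20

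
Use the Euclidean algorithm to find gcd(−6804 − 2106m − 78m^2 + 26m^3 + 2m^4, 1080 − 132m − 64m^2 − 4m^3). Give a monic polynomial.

9 + m

Apply the Euclidean algorithm:
  2m^4 + 26m^3 − 78m^2 − 2106m − 6804 = (−(1/2)m + 3/2)(−4m^3 − 64m^2 − 132m + 1080) + (−48m^2 − 1368m − 8424)
  −4m^3 − 64m^2 − 132m + 1080 = ((1/12)m − 25/24)(−48m^2 − 1368m − 8424) + (−855m − 7695)
  −48m^2 − 1368m − 8424 = ((16/285)m + 104/95)(−855m − 7695) + (0)
Last nonzero remainder: −855m − 7695. Dividing through by −855 gives the monic gcd m + 9.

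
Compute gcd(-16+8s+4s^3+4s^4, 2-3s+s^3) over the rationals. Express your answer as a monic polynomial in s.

Euclidean algorithm in ℚ[s]:
  4s^4+4s^3+8s-16 = (4s+4)(s^3-3s+2) + (12s^2+12s-24)
  s^3-3s+2 = ((1/12)s-1/12)(12s^2+12s-24) + (0)
Last nonzero remainder: 12s^2+12s-24. Dividing through by 12 gives the monic gcd s^2+s-2.

-2+s+s^2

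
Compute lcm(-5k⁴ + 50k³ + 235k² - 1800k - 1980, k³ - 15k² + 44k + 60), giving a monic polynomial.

k⁵ - 20k⁴ + 53k³ + 830k² - 3204k - 3960

Repeated division with remainder:
  -5k⁴ + 50k³ + 235k² - 1800k - 1980 = (-5k - 25)(k³ - 15k² + 44k + 60) + (80k² - 400k - 480)
  k³ - 15k² + 44k + 60 = ((1/80)k - 1/8)(80k² - 400k - 480) + (0)
Last nonzero remainder: 80k² - 400k - 480. Dividing through by 80 gives the monic gcd k² - 5k - 6.
Then lcm(f, g) = f·g / gcd(f, g); expanding and making the result monic gives the answer.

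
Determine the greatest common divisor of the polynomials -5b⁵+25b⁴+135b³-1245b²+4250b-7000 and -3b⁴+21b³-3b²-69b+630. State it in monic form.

b²-3b+10

Apply the Euclidean algorithm:
  -5b⁵+25b⁴+135b³-1245b²+4250b-7000 = ((5/3)b+10/3)(-3b⁴+21b³-3b²-69b+630) + (70b³-1120b²+3430b-9100)
  -3b⁴+21b³-3b²-69b+630 = (-(3/70)b-27/70)(70b³-1120b²+3430b-9100) + (-288b²+864b-2880)
  70b³-1120b²+3430b-9100 = (-(35/144)b+455/144)(-288b²+864b-2880) + (0)
Last nonzero remainder: -288b²+864b-2880. Dividing through by -288 gives the monic gcd b²-3b+10.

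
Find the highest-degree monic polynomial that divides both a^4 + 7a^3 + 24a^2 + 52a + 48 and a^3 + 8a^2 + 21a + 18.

By polynomial division,
  a^4 + 7a^3 + 24a^2 + 52a + 48 = (a - 1)(a^3 + 8a^2 + 21a + 18) + (11a^2 + 55a + 66)
  a^3 + 8a^2 + 21a + 18 = ((1/11)a + 3/11)(11a^2 + 55a + 66) + (0)
Last nonzero remainder: 11a^2 + 55a + 66. Dividing through by 11 gives the monic gcd a^2 + 5a + 6.

a^2 + 5a + 6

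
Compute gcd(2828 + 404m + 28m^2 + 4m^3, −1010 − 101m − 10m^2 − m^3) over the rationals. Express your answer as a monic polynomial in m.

101 + m^2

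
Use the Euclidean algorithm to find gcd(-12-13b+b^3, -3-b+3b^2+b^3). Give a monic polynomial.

Euclidean algorithm in ℚ[b]:
  b^3-13b-12 = (b^3+3b^2-b-3) + (-3b^2-12b-9)
  b^3+3b^2-b-3 = (-(1/3)b+1/3)(-3b^2-12b-9) + (0)
Last nonzero remainder: -3b^2-12b-9. Dividing through by -3 gives the monic gcd b^2+4b+3.

3+4b+b^2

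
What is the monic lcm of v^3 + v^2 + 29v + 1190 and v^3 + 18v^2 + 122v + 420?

v^5 + 9v^4 + 79v^3 + 1464v^2 + 10738v + 49980

By polynomial division,
  v^3 + v^2 + 29v + 1190 = (v^3 + 18v^2 + 122v + 420) + (-17v^2 - 93v + 770)
  v^3 + 18v^2 + 122v + 420 = (-(1/17)v - 213/289)(-17v^2 - 93v + 770) + ((28539/289)v + 285390/289)
  -17v^2 - 93v + 770 = (-(4913/28539)v + 3179/4077)((28539/289)v + 285390/289) + (0)
Last nonzero remainder: (28539/289)v + 285390/289. Dividing through by 28539/289 gives the monic gcd v + 10.
Then lcm(f, g) = f·g / gcd(f, g); expanding and making the result monic gives the answer.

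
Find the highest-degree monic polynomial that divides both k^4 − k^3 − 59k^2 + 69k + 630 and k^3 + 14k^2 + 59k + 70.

Apply the Euclidean algorithm:
  k^4 − k^3 − 59k^2 + 69k + 630 = (k − 15)(k^3 + 14k^2 + 59k + 70) + (92k^2 + 884k + 1680)
  k^3 + 14k^2 + 59k + 70 = ((1/92)k + 101/2116)(92k^2 + 884k + 1680) + (−(770/529)k − 5390/529)
  92k^2 + 884k + 1680 = (−(24334/385)k − 12696/77)(−(770/529)k − 5390/529) + (0)
Last nonzero remainder: −(770/529)k − 5390/529. Dividing through by −770/529 gives the monic gcd k + 7.

k + 7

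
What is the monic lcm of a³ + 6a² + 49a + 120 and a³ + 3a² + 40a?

a⁴ + 6a³ + 49a² + 120a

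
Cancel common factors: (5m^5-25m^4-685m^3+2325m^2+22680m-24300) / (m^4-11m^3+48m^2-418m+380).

(5m^3+30m^2-405m-2430)/(m^2+38)

Apply the Euclidean algorithm:
  5m^5-25m^4-685m^3+2325m^2+22680m-24300 = (5m+30)(m^4-11m^3+48m^2-418m+380) + (-595m^3+2975m^2+33320m-35700)
  m^4-11m^3+48m^2-418m+380 = (-(1/595)m+6/595)(-595m^3+2975m^2+33320m-35700) + (74m^2-814m+740)
  -595m^3+2975m^2+33320m-35700 = (-(595/74)m-1785/37)(74m^2-814m+740) + (0)
Last nonzero remainder: 74m^2-814m+740. Dividing through by 74 gives the monic gcd m^2-11m+10.
Cancel m^2-11m+10 from numerator and denominator to get the reduced form.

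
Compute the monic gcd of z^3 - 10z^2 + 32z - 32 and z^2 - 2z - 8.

z - 4

Euclidean algorithm in ℚ[z]:
  z^3 - 10z^2 + 32z - 32 = (z - 8)(z^2 - 2z - 8) + (24z - 96)
  z^2 - 2z - 8 = ((1/24)z + 1/12)(24z - 96) + (0)
Last nonzero remainder: 24z - 96. Dividing through by 24 gives the monic gcd z - 4.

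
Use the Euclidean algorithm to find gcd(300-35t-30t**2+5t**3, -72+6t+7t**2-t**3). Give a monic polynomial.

-12-t+t**2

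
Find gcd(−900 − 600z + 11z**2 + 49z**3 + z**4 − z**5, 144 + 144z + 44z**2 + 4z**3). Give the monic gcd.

6 + 5z + z**2

Repeated division with remainder:
  −z**5 + z**4 + 49z**3 + 11z**2 − 600z − 900 = (−(1/4)z**2 + 3z − 47/4)(4z**3 + 44z**2 + 144z + 144) + (132z**2 + 660z + 792)
  4z**3 + 44z**2 + 144z + 144 = ((1/33)z + 2/11)(132z**2 + 660z + 792) + (0)
Last nonzero remainder: 132z**2 + 660z + 792. Dividing through by 132 gives the monic gcd z**2 + 5z + 6.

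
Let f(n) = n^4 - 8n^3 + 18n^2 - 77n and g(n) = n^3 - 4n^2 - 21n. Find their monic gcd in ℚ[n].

Apply the Euclidean algorithm:
  n^4 - 8n^3 + 18n^2 - 77n = (n - 4)(n^3 - 4n^2 - 21n) + (23n^2 - 161n)
  n^3 - 4n^2 - 21n = ((1/23)n + 3/23)(23n^2 - 161n) + (0)
Last nonzero remainder: 23n^2 - 161n. Dividing through by 23 gives the monic gcd n^2 - 7n.

n^2 - 7n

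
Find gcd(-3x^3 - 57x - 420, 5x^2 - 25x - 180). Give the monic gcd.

x + 4

Euclidean algorithm in ℚ[x]:
  -3x^3 - 57x - 420 = (-(3/5)x - 3)(5x^2 - 25x - 180) + (-240x - 960)
  5x^2 - 25x - 180 = (-(1/48)x + 3/16)(-240x - 960) + (0)
Last nonzero remainder: -240x - 960. Dividing through by -240 gives the monic gcd x + 4.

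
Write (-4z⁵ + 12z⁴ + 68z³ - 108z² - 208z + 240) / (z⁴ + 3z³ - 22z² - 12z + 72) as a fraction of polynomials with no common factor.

(-4z³ + 12z² + 52z - 60)/(z² + 3z - 18)

Euclidean algorithm in ℚ[z]:
  -4z⁵ + 12z⁴ + 68z³ - 108z² - 208z + 240 = (-4z + 24)(z⁴ + 3z³ - 22z² - 12z + 72) + (-92z³ + 372z² + 368z - 1488)
  z⁴ + 3z³ - 22z² - 12z + 72 = (-(1/92)z - 81/1058)(-92z³ + 372z² + 368z - 1488) + ((5544/529)z² - 22176/529)
  -92z³ + 372z² + 368z - 1488 = (-(12167/1386)z + 16399/462)((5544/529)z² - 22176/529) + (0)
Last nonzero remainder: (5544/529)z² - 22176/529. Dividing through by 5544/529 gives the monic gcd z² - 4.
Cancel z² - 4 from numerator and denominator to get the reduced form.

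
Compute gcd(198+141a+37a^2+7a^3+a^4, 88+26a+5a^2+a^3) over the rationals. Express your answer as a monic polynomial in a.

By polynomial division,
  a^4+7a^3+37a^2+141a+198 = (a+2)(a^3+5a^2+26a+88) + (a^2+a+22)
  a^3+5a^2+26a+88 = (a+4)(a^2+a+22) + (0)
The last nonzero remainder a^2+a+22 is already monic.

22+a+a^2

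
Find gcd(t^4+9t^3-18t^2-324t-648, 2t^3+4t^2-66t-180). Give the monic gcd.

t^2-3t-18

Apply the Euclidean algorithm:
  t^4+9t^3-18t^2-324t-648 = ((1/2)t+7/2)(2t^3+4t^2-66t-180) + (t^2-3t-18)
  2t^3+4t^2-66t-180 = (2t+10)(t^2-3t-18) + (0)
The last nonzero remainder t^2-3t-18 is already monic.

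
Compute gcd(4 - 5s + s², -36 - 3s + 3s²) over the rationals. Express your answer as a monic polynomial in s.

Euclidean algorithm in ℚ[s]:
  s² - 5s + 4 = (1/3)(3s² - 3s - 36) + (-4s + 16)
  3s² - 3s - 36 = (-(3/4)s - 9/4)(-4s + 16) + (0)
Last nonzero remainder: -4s + 16. Dividing through by -4 gives the monic gcd s - 4.

-4 + s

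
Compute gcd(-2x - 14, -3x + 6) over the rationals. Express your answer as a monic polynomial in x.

By polynomial division,
  -2x - 14 = (2/3)(-3x + 6) + (-18)
  -3x + 6 = ((1/6)x - 1/3)(-18) + (0)
The last nonzero remainder is the constant -18, so the polynomials are coprime and gcd = 1.

1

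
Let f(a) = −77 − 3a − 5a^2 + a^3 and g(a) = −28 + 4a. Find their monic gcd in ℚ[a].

By polynomial division,
  a^3 − 5a^2 − 3a − 77 = ((1/4)a^2 + (1/2)a + 11/4)(4a − 28) + (0)
Last nonzero remainder: 4a − 28. Dividing through by 4 gives the monic gcd a − 7.

−7 + a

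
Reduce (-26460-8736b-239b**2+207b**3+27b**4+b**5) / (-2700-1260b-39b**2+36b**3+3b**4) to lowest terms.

Repeated division with remainder:
  b**5+27b**4+207b**3-239b**2-8736b-26460 = ((1/3)b+5)(3b**4+36b**3-39b**2-1260b-2700) + (40b**3+376b**2-1536b-12960)
  3b**4+36b**3-39b**2-1260b-2700 = ((3/40)b+39/200)(40b**3+376b**2-1536b-12960) + ((72/25)b**2+(288/25)b-864/5)
  40b**3+376b**2-1536b-12960 = ((125/9)b+75)((72/25)b**2+(288/25)b-864/5) + (0)
Last nonzero remainder: (72/25)b**2+(288/25)b-864/5. Dividing through by 72/25 gives the monic gcd b**2+4b-60.
Cancel b**2+4b-60 from numerator and denominator to get the reduced form.

(441+175b+23b**2+b**3)/(45+24b+3b**2)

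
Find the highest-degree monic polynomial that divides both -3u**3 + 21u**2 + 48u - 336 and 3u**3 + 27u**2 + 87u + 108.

u + 4

Apply the Euclidean algorithm:
  -3u**3 + 21u**2 + 48u - 336 = (-1)(3u**3 + 27u**2 + 87u + 108) + (48u**2 + 135u - 228)
  3u**3 + 27u**2 + 87u + 108 = ((1/16)u + 99/256)(48u**2 + 135u - 228) + ((12555/256)u + 12555/64)
  48u**2 + 135u - 228 = ((4096/4185)u - 4864/4185)((12555/256)u + 12555/64) + (0)
Last nonzero remainder: (12555/256)u + 12555/64. Dividing through by 12555/256 gives the monic gcd u + 4.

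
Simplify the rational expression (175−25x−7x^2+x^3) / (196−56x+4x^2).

(−25+x^2)/(−28+4x)

Apply the Euclidean algorithm:
  x^3−7x^2−25x+175 = ((1/4)x+7/4)(4x^2−56x+196) + (24x−168)
  4x^2−56x+196 = ((1/6)x−7/6)(24x−168) + (0)
Last nonzero remainder: 24x−168. Dividing through by 24 gives the monic gcd x−7.
Cancel x−7 from numerator and denominator to get the reduced form.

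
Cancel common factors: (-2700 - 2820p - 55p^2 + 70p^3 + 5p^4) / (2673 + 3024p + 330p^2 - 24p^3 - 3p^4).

(300 - 20p - 5p^2)/(-297 - 6p + 3p^2)

Euclidean algorithm in ℚ[p]:
  5p^4 + 70p^3 - 55p^2 - 2820p - 2700 = (-5/3)(-3p^4 - 24p^3 + 330p^2 + 3024p + 2673) + (30p^3 + 495p^2 + 2220p + 1755)
  -3p^4 - 24p^3 + 330p^2 + 3024p + 2673 = (-(1/10)p + 17/20)(30p^3 + 495p^2 + 2220p + 1755) + ((525/4)p^2 + (2625/2)p + 4725/4)
  30p^3 + 495p^2 + 2220p + 1755 = ((8/35)p + 52/35)((525/4)p^2 + (2625/2)p + 4725/4) + (0)
Last nonzero remainder: (525/4)p^2 + (2625/2)p + 4725/4. Dividing through by 525/4 gives the monic gcd p^2 + 10p + 9.
Cancel p^2 + 10p + 9 from numerator and denominator to get the reduced form.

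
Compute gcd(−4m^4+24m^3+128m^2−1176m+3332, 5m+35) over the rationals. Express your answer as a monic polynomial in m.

m+7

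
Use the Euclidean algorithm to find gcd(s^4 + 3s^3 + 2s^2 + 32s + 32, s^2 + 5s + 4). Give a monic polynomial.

s^2 + 5s + 4

By polynomial division,
  s^4 + 3s^3 + 2s^2 + 32s + 32 = (s^2 - 2s + 8)(s^2 + 5s + 4) + (0)
The last nonzero remainder s^2 + 5s + 4 is already monic.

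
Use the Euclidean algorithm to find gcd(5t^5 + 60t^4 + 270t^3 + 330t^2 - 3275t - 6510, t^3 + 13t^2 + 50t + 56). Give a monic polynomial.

Apply the Euclidean algorithm:
  5t^5 + 60t^4 + 270t^3 + 330t^2 - 3275t - 6510 = (5t^2 - 5t + 85)(t^3 + 13t^2 + 50t + 56) + (-805t^2 - 7245t - 11270)
  t^3 + 13t^2 + 50t + 56 = (-(1/805)t - 4/805)(-805t^2 - 7245t - 11270) + (0)
Last nonzero remainder: -805t^2 - 7245t - 11270. Dividing through by -805 gives the monic gcd t^2 + 9t + 14.

t^2 + 9t + 14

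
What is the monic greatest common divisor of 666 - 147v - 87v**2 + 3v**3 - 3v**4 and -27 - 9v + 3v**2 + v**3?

By polynomial division,
  -3v**4 + 3v**3 - 87v**2 - 147v + 666 = (-3v + 12)(v**3 + 3v**2 - 9v - 27) + (-150v**2 - 120v + 990)
  v**3 + 3v**2 - 9v - 27 = (-(1/150)v - 11/750)(-150v**2 - 120v + 990) + (-(104/25)v - 312/25)
  -150v**2 - 120v + 990 = ((1875/52)v - 4125/52)(-(104/25)v - 312/25) + (0)
Last nonzero remainder: -(104/25)v - 312/25. Dividing through by -104/25 gives the monic gcd v + 3.

3 + v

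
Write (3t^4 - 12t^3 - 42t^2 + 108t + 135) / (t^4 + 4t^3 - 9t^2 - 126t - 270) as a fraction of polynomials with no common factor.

(3t^2 - 6t - 9)/(t^2 + 6t + 18)

By polynomial division,
  3t^4 - 12t^3 - 42t^2 + 108t + 135 = (3)(t^4 + 4t^3 - 9t^2 - 126t - 270) + (-24t^3 - 15t^2 + 486t + 945)
  t^4 + 4t^3 - 9t^2 - 126t - 270 = (-(1/24)t - 9/64)(-24t^3 - 15t^2 + 486t + 945) + ((585/64)t^2 - (585/32)t - 8775/64)
  -24t^3 - 15t^2 + 486t + 945 = (-(512/195)t - 448/65)((585/64)t^2 - (585/32)t - 8775/64) + (0)
Last nonzero remainder: (585/64)t^2 - (585/32)t - 8775/64. Dividing through by 585/64 gives the monic gcd t^2 - 2t - 15.
Cancel t^2 - 2t - 15 from numerator and denominator to get the reduced form.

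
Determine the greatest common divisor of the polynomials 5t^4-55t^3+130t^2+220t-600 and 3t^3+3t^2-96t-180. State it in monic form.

t^2-4t-12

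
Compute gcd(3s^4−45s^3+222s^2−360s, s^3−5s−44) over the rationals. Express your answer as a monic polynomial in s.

s−4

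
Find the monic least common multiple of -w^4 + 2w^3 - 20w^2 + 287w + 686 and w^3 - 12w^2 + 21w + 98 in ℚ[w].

By polynomial division,
  -w^4 + 2w^3 - 20w^2 + 287w + 686 = (-w - 10)(w^3 - 12w^2 + 21w + 98) + (-119w^2 + 595w + 1666)
  w^3 - 12w^2 + 21w + 98 = (-(1/119)w + 1/17)(-119w^2 + 595w + 1666) + (0)
Last nonzero remainder: -119w^2 + 595w + 1666. Dividing through by -119 gives the monic gcd w^2 - 5w - 14.
Then lcm(f, g) = f·g / gcd(f, g); expanding and making the result monic gives the answer.

w^5 - 9w^4 + 34w^3 - 427w^2 + 1323w + 4802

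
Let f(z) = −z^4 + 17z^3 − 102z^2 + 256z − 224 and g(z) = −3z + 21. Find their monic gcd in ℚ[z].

z − 7

Repeated division with remainder:
  −z^4 + 17z^3 − 102z^2 + 256z − 224 = ((1/3)z^3 − (10/3)z^2 + (32/3)z − 32/3)(−3z + 21) + (0)
Last nonzero remainder: −3z + 21. Dividing through by −3 gives the monic gcd z − 7.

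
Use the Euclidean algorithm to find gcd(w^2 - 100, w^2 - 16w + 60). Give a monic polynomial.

w - 10

By polynomial division,
  w^2 - 100 = (w^2 - 16w + 60) + (16w - 160)
  w^2 - 16w + 60 = ((1/16)w - 3/8)(16w - 160) + (0)
Last nonzero remainder: 16w - 160. Dividing through by 16 gives the monic gcd w - 10.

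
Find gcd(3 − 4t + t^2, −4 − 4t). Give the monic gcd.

Euclidean algorithm in ℚ[t]:
  t^2 − 4t + 3 = (−(1/4)t + 5/4)(−4t − 4) + (8)
  −4t − 4 = (−(1/2)t − 1/2)(8) + (0)
The last nonzero remainder is the constant 8, so the polynomials are coprime and gcd = 1.

1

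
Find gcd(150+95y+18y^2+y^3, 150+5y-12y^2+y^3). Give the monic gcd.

Repeated division with remainder:
  y^3+18y^2+95y+150 = (y^3-12y^2+5y+150) + (30y^2+90y)
  y^3-12y^2+5y+150 = ((1/30)y-1/2)(30y^2+90y) + (50y+150)
  30y^2+90y = ((3/5)y)(50y+150) + (0)
Last nonzero remainder: 50y+150. Dividing through by 50 gives the monic gcd y+3.

3+y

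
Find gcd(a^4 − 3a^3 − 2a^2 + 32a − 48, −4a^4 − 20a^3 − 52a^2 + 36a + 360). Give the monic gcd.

Repeated division with remainder:
  a^4 − 3a^3 − 2a^2 + 32a − 48 = (−1/4)(−4a^4 − 20a^3 − 52a^2 + 36a + 360) + (−8a^3 − 15a^2 + 41a + 42)
  −4a^4 − 20a^3 − 52a^2 + 36a + 360 = ((1/2)a + 25/16)(−8a^3 − 15a^2 + 41a + 42) + (−(785/16)a^2 − (785/16)a + 2355/8)
  −8a^3 − 15a^2 + 41a + 42 = ((128/785)a + 112/785)(−(785/16)a^2 − (785/16)a + 2355/8) + (0)
Last nonzero remainder: −(785/16)a^2 − (785/16)a + 2355/8. Dividing through by −785/16 gives the monic gcd a^2 + a − 6.

a^2 + a − 6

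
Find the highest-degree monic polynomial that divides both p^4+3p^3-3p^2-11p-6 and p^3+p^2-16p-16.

p+1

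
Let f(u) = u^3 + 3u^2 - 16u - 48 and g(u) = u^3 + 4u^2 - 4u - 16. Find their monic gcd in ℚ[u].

u + 4

Repeated division with remainder:
  u^3 + 3u^2 - 16u - 48 = (u^3 + 4u^2 - 4u - 16) + (-u^2 - 12u - 32)
  u^3 + 4u^2 - 4u - 16 = (-u + 8)(-u^2 - 12u - 32) + (60u + 240)
  -u^2 - 12u - 32 = (-(1/60)u - 2/15)(60u + 240) + (0)
Last nonzero remainder: 60u + 240. Dividing through by 60 gives the monic gcd u + 4.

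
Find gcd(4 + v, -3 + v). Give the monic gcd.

Apply the Euclidean algorithm:
  v + 4 = (v - 3) + (7)
  v - 3 = ((1/7)v - 3/7)(7) + (0)
The last nonzero remainder is the constant 7, so the polynomials are coprime and gcd = 1.

1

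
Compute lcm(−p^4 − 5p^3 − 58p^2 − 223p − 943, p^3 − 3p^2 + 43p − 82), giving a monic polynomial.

p^5 + 3p^4 + 48p^3 + 107p^2 + 497p − 1886

Apply the Euclidean algorithm:
  −p^4 − 5p^3 − 58p^2 − 223p − 943 = (−p − 8)(p^3 − 3p^2 + 43p − 82) + (−39p^2 + 39p − 1599)
  p^3 − 3p^2 + 43p − 82 = (−(1/39)p + 2/39)(−39p^2 + 39p − 1599) + (0)
Last nonzero remainder: −39p^2 + 39p − 1599. Dividing through by −39 gives the monic gcd p^2 − p + 41.
Then lcm(f, g) = f·g / gcd(f, g); expanding and making the result monic gives the answer.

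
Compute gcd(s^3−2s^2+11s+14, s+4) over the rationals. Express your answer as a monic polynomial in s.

Apply the Euclidean algorithm:
  s^3−2s^2+11s+14 = (s^2−6s+35)(s+4) + (−126)
  s+4 = (−(1/126)s−2/63)(−126) + (0)
The last nonzero remainder is the constant −126, so the polynomials are coprime and gcd = 1.

1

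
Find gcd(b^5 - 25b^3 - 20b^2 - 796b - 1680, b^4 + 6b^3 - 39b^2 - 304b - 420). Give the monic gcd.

b^3 + b^2 - 44b - 84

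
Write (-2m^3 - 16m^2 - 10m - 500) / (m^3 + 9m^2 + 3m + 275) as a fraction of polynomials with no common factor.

Apply the Euclidean algorithm:
  -2m^3 - 16m^2 - 10m - 500 = (-2)(m^3 + 9m^2 + 3m + 275) + (2m^2 - 4m + 50)
  m^3 + 9m^2 + 3m + 275 = ((1/2)m + 11/2)(2m^2 - 4m + 50) + (0)
Last nonzero remainder: 2m^2 - 4m + 50. Dividing through by 2 gives the monic gcd m^2 - 2m + 25.
Cancel m^2 - 2m + 25 from numerator and denominator to get the reduced form.

(-2m - 20)/(m + 11)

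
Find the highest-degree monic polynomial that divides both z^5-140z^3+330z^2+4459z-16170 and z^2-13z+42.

By polynomial division,
  z^5-140z^3+330z^2+4459z-16170 = (z^3+13z^2-13z-385)(z^2-13z+42) + (0)
The last nonzero remainder z^2-13z+42 is already monic.

z^2-13z+42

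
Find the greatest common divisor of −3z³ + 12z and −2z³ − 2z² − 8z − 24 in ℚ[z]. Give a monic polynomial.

z + 2

Euclidean algorithm in ℚ[z]:
  −3z³ + 12z = (3/2)(−2z³ − 2z² − 8z − 24) + (3z² + 24z + 36)
  −2z³ − 2z² − 8z − 24 = (−(2/3)z + 14/3)(3z² + 24z + 36) + (−96z − 192)
  3z² + 24z + 36 = (−(1/32)z − 3/16)(−96z − 192) + (0)
Last nonzero remainder: −96z − 192. Dividing through by −96 gives the monic gcd z + 2.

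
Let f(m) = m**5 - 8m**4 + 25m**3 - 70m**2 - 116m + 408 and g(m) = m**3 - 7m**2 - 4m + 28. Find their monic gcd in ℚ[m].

Repeated division with remainder:
  m**5 - 8m**4 + 25m**3 - 70m**2 - 116m + 408 = (m**2 - m + 22)(m**3 - 7m**2 - 4m + 28) + (52m**2 - 208)
  m**3 - 7m**2 - 4m + 28 = ((1/52)m - 7/52)(52m**2 - 208) + (0)
Last nonzero remainder: 52m**2 - 208. Dividing through by 52 gives the monic gcd m**2 - 4.

m**2 - 4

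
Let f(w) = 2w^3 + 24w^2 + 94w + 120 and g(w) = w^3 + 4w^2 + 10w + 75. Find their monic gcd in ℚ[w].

w + 5

Apply the Euclidean algorithm:
  2w^3 + 24w^2 + 94w + 120 = (2)(w^3 + 4w^2 + 10w + 75) + (16w^2 + 74w - 30)
  w^3 + 4w^2 + 10w + 75 = ((1/16)w - 5/128)(16w^2 + 74w - 30) + ((945/64)w + 4725/64)
  16w^2 + 74w - 30 = ((1024/945)w - 128/315)((945/64)w + 4725/64) + (0)
Last nonzero remainder: (945/64)w + 4725/64. Dividing through by 945/64 gives the monic gcd w + 5.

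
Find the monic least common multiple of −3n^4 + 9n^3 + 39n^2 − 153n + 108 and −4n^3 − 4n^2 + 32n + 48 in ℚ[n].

n^6 + n^5 − 21n^4 − 13n^3 + 116n^2 + 60n − 144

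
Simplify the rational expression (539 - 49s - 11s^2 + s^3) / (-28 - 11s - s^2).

Euclidean algorithm in ℚ[s]:
  s^3 - 11s^2 - 49s + 539 = (-s + 22)(-s^2 - 11s - 28) + (165s + 1155)
  -s^2 - 11s - 28 = (-(1/165)s - 4/165)(165s + 1155) + (0)
Last nonzero remainder: 165s + 1155. Dividing through by 165 gives the monic gcd s + 7.
Cancel s + 7 from numerator and denominator to get the reduced form.

(-77 + 18s - s^2)/(4 + s)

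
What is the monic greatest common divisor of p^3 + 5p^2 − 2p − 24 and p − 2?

Repeated division with remainder:
  p^3 + 5p^2 − 2p − 24 = (p^2 + 7p + 12)(p − 2) + (0)
The last nonzero remainder p − 2 is already monic.

p − 2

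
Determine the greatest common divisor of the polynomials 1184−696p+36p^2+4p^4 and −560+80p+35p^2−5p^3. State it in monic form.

By polynomial division,
  4p^4+36p^2−696p+1184 = (−(4/5)p−28/5)(−5p^3+35p^2+80p−560) + (296p^2−696p−1952)
  −5p^3+35p^2+80p−560 = (−(5/296)p+215/2738)(296p^2−696p−1952) + ((139200/1369)p−556800/1369)
  296p^2−696p−1952 = ((50653/17400)p+83509/17400)((139200/1369)p−556800/1369) + (0)
Last nonzero remainder: (139200/1369)p−556800/1369. Dividing through by 139200/1369 gives the monic gcd p−4.

−4+p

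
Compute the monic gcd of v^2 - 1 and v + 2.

1

Apply the Euclidean algorithm:
  v^2 - 1 = (v - 2)(v + 2) + (3)
  v + 2 = ((1/3)v + 2/3)(3) + (0)
The last nonzero remainder is the constant 3, so the polynomials are coprime and gcd = 1.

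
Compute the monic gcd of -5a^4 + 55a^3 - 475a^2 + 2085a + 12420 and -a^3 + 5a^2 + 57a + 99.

By polynomial division,
  -5a^4 + 55a^3 - 475a^2 + 2085a + 12420 = (5a - 30)(-a^3 + 5a^2 + 57a + 99) + (-610a^2 + 3300a + 15390)
  -a^3 + 5a^2 + 57a + 99 = ((1/610)a + 5/7442)(-610a^2 + 3300a + 15390) + ((109968/3721)a + 329904/3721)
  -610a^2 + 3300a + 15390 = (-(1134905/54984)a + 3181455/18328)((109968/3721)a + 329904/3721) + (0)
Last nonzero remainder: (109968/3721)a + 329904/3721. Dividing through by 109968/3721 gives the monic gcd a + 3.

a + 3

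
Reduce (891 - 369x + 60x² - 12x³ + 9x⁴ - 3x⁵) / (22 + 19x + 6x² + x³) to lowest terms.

Apply the Euclidean algorithm:
  -3x⁵ + 9x⁴ - 12x³ + 60x² - 369x + 891 = (-3x² + 27x - 117)(x³ + 6x² + 19x + 22) + (315x² + 1260x + 3465)
  x³ + 6x² + 19x + 22 = ((1/315)x + 2/315)(315x² + 1260x + 3465) + (0)
Last nonzero remainder: 315x² + 1260x + 3465. Dividing through by 315 gives the monic gcd x² + 4x + 11.
Cancel x² + 4x + 11 from numerator and denominator to get the reduced form.

(81 - 63x + 21x² - 3x³)/(2 + x)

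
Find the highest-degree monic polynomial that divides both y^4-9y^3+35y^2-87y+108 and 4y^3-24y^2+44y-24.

y-3

Apply the Euclidean algorithm:
  y^4-9y^3+35y^2-87y+108 = ((1/4)y-3/4)(4y^3-24y^2+44y-24) + (6y^2-48y+90)
  4y^3-24y^2+44y-24 = ((2/3)y+4/3)(6y^2-48y+90) + (48y-144)
  6y^2-48y+90 = ((1/8)y-5/8)(48y-144) + (0)
Last nonzero remainder: 48y-144. Dividing through by 48 gives the monic gcd y-3.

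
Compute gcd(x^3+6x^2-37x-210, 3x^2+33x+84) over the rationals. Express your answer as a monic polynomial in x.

Euclidean algorithm in ℚ[x]:
  x^3+6x^2-37x-210 = ((1/3)x-5/3)(3x^2+33x+84) + (-10x-70)
  3x^2+33x+84 = (-(3/10)x-6/5)(-10x-70) + (0)
Last nonzero remainder: -10x-70. Dividing through by -10 gives the monic gcd x+7.

x+7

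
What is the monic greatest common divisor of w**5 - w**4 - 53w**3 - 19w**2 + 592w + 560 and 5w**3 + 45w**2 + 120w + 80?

Euclidean algorithm in ℚ[w]:
  w**5 - w**4 - 53w**3 - 19w**2 + 592w + 560 = ((1/5)w**2 - 2w + 13/5)(5w**3 + 45w**2 + 120w + 80) + (88w**2 + 440w + 352)
  5w**3 + 45w**2 + 120w + 80 = ((5/88)w + 5/22)(88w**2 + 440w + 352) + (0)
Last nonzero remainder: 88w**2 + 440w + 352. Dividing through by 88 gives the monic gcd w**2 + 5w + 4.

w**2 + 5w + 4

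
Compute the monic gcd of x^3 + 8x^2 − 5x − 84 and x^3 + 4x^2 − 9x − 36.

x^2 + x − 12

Apply the Euclidean algorithm:
  x^3 + 8x^2 − 5x − 84 = (x^3 + 4x^2 − 9x − 36) + (4x^2 + 4x − 48)
  x^3 + 4x^2 − 9x − 36 = ((1/4)x + 3/4)(4x^2 + 4x − 48) + (0)
Last nonzero remainder: 4x^2 + 4x − 48. Dividing through by 4 gives the monic gcd x^2 + x − 12.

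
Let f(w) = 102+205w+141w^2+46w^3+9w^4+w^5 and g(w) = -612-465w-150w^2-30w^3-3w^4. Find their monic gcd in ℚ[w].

51+26w+6w^2+w^3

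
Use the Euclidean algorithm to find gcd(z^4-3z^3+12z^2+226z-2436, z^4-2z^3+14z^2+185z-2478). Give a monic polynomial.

z^2+z-42

By polynomial division,
  z^4-3z^3+12z^2+226z-2436 = (z^4-2z^3+14z^2+185z-2478) + (-z^3-2z^2+41z+42)
  z^4-2z^3+14z^2+185z-2478 = (-z+4)(-z^3-2z^2+41z+42) + (63z^2+63z-2646)
  -z^3-2z^2+41z+42 = (-(1/63)z-1/63)(63z^2+63z-2646) + (0)
Last nonzero remainder: 63z^2+63z-2646. Dividing through by 63 gives the monic gcd z^2+z-42.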